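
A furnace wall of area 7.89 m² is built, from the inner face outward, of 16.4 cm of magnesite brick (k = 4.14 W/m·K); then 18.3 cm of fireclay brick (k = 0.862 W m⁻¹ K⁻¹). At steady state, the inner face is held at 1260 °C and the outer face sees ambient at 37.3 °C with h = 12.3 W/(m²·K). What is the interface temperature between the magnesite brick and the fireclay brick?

Series thermal resistances, inner to outer:
  R_magnesite brick = L/(kA) = 0.164/(4.14·7.89) = 0.005021 K/W
  R_fireclay brick = L/(kA) = 0.183/(0.862·7.89) = 0.02691 K/W
  R_conv,out = 1/(hA) = 1/(12.3·7.89) = 0.01030 K/W
ΣR = 0.005021 + 0.02691 + 0.01030 = 0.04223 K/W
Q = ΔT/ΣR = (1260 °C − 37.3 °C)/0.04223 = 28950 W
From the inner boundary to the magnesite brick/fireclay brick interface, ΣR_partial = 0.005021 K/W.
T_interface = T_in − Q·ΣR_partial = 1260 °C − (28950)(0.005021) = 1115 °C

T = 1115 °C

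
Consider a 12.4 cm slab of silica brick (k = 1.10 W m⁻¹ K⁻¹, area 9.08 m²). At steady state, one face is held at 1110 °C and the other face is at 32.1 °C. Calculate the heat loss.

Q = kA·ΔT/L = 1.10 × 9.08 × |1110 °C − 32.1 °C| / 0.124 = 86800 W

Q = 86.8 kW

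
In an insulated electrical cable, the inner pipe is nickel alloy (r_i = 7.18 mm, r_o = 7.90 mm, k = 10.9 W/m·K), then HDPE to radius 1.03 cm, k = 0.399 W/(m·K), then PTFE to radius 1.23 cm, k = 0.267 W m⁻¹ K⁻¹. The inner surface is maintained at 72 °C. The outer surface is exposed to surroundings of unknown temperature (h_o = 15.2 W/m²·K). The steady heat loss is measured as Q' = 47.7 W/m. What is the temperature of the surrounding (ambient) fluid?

T_out = 21.2 °C

Sum the resistances:
  R'_nickel alloy = ln(0.00790/0.00718)/(2πk) = 0.09556/(2π·10.9) = 0.001395 m·K/W
  R'_HDPE = ln(0.0103/0.00790)/(2πk) = 0.2653/(2π·0.399) = 0.1058 m·K/W
  R'_PTFE = ln(0.0123/0.0103)/(2πk) = 0.1775/(2π·0.267) = 0.1058 m·K/W
  R'_conv,out = 1/(2πr h) = 1/(2π·0.0123·15.2) = 0.8513 m·K/W
ΣR = 1.064 m·K/W
ΔT = Q'·ΣR = 47.7 × 1.064 = 50.75 K
Heat flows outward, so T_out = T_in − ΔT = 72 − 50.75 = 21.2 °C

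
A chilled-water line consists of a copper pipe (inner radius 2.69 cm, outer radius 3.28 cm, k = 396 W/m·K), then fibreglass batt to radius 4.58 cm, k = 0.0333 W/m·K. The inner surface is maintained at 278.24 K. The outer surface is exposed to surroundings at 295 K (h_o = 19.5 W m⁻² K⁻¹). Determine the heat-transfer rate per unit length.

Treat each layer as a resistance in series:
  R'_copper = ln(0.0328/0.0269)/(2πk) = 0.1983/(2π·396) = 7.970×10^-5 m·K/W
  R'_fibreglass batt = ln(0.0458/0.0328)/(2πk) = 0.3339/(2π·0.0333) = 1.596 m·K/W
  R'_conv,out = 1/(2πr h) = 1/(2π·0.0458·19.5) = 0.1782 m·K/W
ΣR = 7.970×10^-5 + 1.596 + 0.1782 = 1.774 m·K/W
Q' = ΔT/ΣR = (278.24 K − 295 K)/1.774 = -9.45 W/m
(Negative Q' ⇒ heat flows inward; heat gain = 9.45 W/m.)

Q' = 9.45 W/m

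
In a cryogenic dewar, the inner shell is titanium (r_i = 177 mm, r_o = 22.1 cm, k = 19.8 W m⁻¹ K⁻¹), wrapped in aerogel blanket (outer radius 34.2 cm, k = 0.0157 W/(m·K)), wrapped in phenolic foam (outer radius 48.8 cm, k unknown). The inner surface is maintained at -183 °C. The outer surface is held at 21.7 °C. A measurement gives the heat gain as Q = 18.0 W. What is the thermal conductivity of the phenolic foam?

ΣR = ΔT/Q = |-183 − 21.7|/18.0 = 11.37 K/W
Known resistances:
  R_titanium = (1/0.177 − 1/0.221)/(4πk) = 1.125/(4π·19.8) = 0.004521 K/W
  R_aerogel blanket = (1/0.221 − 1/0.342)/(4πk) = 1.601/(4π·0.0157) = 8.114 K/W
R_phenolic foam = ΣR − ΣR_known = 11.37 − 8.119 = 3.251 K/W
(1/r₁−1/r₂)/(4πk) = 3.251 ⇒ k = 0.8748/(4π·3.251) = 0.0214 W/m·K

k = 0.0214 W/m·K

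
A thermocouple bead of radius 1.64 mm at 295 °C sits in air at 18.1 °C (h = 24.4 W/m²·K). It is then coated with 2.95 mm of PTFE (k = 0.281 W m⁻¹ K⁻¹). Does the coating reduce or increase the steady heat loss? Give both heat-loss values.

increases: 0.228 → 1.04 W

Critical radius for a sphere: r_cr = 2k/h = 0.0230 m = 2.30 cm.
Outer radius after coating: r₂ = 0.00164 + 0.00295 = 0.00459 m.
Since r₁ < r_cr and r₂ ≤ r_cr, the coating moves toward the maximum at r_cr — heat loss rises.
Bare: R = 1/(4πr₁²h) = 1213 K/W; Q = 276.9/1213 = 0.228 W.
Coated: R = R_cond + R_conv = 265.8 K/W; Q = 276.9/265.8 = 1.04 W.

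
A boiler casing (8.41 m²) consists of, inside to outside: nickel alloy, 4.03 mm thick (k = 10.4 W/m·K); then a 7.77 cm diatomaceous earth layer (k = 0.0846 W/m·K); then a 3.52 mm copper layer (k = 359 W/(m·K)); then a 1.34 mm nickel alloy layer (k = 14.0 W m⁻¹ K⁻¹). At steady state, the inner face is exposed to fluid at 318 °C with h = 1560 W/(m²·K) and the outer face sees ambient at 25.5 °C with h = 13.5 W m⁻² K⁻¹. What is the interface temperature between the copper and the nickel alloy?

T = 47.3 °C

Resistance network (inner→outer):
  R_conv,in = 1/(hA) = 1/(1560·8.41) = 7.622×10^-5 K/W
  R_nickel alloy = L/(kA) = 0.00403/(10.4·8.41) = 4.608×10^-5 K/W
  R_diatomaceous earth = L/(kA) = 0.0777/(0.0846·8.41) = 0.1092 K/W
  R_copper = L/(kA) = 0.00352/(359·8.41) = 1.166×10^-6 K/W
  R_nickel alloy = L/(kA) = 0.00134/(14.0·8.41) = 1.138×10^-5 K/W
  R_conv,out = 1/(hA) = 1/(13.5·8.41) = 0.008808 K/W
ΣR = 7.622×10^-5 + 4.608×10^-5 + 0.1092 + 1.166×10^-6 + 1.138×10^-5 + 0.008808 = 0.1181 K/W
Q = ΔT/ΣR = (318 °C − 25.5 °C)/0.1181 = 2477 W
From the inner boundary to the copper/nickel alloy interface, ΣR_partial = 0.1093 K/W.
T_interface = T_in − Q·ΣR_partial = 318 °C − (2477)(0.1093) = 47.3 °C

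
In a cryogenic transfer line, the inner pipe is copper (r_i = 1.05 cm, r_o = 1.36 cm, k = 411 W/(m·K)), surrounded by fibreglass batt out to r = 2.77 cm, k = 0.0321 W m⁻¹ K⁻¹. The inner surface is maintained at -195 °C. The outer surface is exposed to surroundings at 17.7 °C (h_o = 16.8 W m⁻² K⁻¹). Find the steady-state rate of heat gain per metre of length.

Q' = 55.0 W/m

Treat each layer as a resistance in series:
  R'_copper = ln(0.0136/0.0105)/(2πk) = 0.2587/(2π·411) = 1.002×10^-4 m·K/W
  R'_fibreglass batt = ln(0.0277/0.0136)/(2πk) = 0.7114/(2π·0.0321) = 3.527 m·K/W
  R'_conv,out = 1/(2πr h) = 1/(2π·0.0277·16.8) = 0.3420 m·K/W
ΣR = 1.002×10^-4 + 3.527 + 0.3420 = 3.869 m·K/W
Q' = ΔT/ΣR = (-195 °C − 17.7 °C)/3.869 = -55.0 W/m
(Negative Q' ⇒ heat flows inward; heat gain = 55.0 W/m.)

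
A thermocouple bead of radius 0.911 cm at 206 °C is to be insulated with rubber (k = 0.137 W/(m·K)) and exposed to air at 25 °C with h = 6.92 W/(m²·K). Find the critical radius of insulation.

r_cr = 3.96 cm

For a sphere, r_cr = 2k_ins/h = 2·0.137/6.92 = 0.0396 m = 3.96 cm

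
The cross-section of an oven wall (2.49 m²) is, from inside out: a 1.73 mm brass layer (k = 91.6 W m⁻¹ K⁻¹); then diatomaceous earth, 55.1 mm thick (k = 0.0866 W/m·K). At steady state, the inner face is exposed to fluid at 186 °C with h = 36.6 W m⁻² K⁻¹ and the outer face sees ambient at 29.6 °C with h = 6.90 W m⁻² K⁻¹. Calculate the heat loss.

Treat each layer as a resistance in series:
  R_conv,in = 1/(hA) = 1/(36.6·2.49) = 0.01097 K/W
  R_brass = L/(kA) = 0.00173/(91.6·2.49) = 7.585×10^-6 K/W
  R_diatomaceous earth = L/(kA) = 0.0551/(0.0866·2.49) = 0.2555 K/W
  R_conv,out = 1/(hA) = 1/(6.90·2.49) = 0.05820 K/W
ΣR = 0.01097 + 7.585×10^-6 + 0.2555 + 0.05820 = 0.3247 K/W
Q = ΔT/ΣR = (186 °C − 29.6 °C)/0.3247 = 482 W

Q = 482 W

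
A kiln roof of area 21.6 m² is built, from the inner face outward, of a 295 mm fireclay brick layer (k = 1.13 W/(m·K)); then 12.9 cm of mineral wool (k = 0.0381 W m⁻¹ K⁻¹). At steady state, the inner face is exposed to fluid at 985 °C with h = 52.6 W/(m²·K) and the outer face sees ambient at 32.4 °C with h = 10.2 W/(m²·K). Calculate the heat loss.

Q = 5470 W

Resistance network (inner→outer):
  R_conv,in = 1/(hA) = 1/(52.6·21.6) = 8.802×10^-4 K/W
  R_fireclay brick = L/(kA) = 0.295/(1.13·21.6) = 0.01209 K/W
  R_mineral wool = L/(kA) = 0.129/(0.0381·21.6) = 0.1568 K/W
  R_conv,out = 1/(hA) = 1/(10.2·21.6) = 0.004539 K/W
ΣR = 8.802×10^-4 + 0.01209 + 0.1568 + 0.004539 = 0.1743 K/W
Q = ΔT/ΣR = (985 °C − 32.4 °C)/0.1743 = 5470 W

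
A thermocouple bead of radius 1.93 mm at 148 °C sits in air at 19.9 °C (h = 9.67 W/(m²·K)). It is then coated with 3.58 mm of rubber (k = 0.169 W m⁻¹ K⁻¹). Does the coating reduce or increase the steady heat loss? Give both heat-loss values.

Critical radius for a sphere: r_cr = 2k/h = 0.0350 m = 3.50 cm.
Outer radius after coating: r₂ = 0.00193 + 0.00358 = 0.00551 m.
Since r₁ < r_cr and r₂ ≤ r_cr, the coating moves toward the maximum at r_cr — heat loss rises.
Bare: R = 1/(4πr₁²h) = 2209 K/W; Q = 128.1/2209 = 0.0580 W.
Coated: R = R_cond + R_conv = 429.6 K/W; Q = 128.1/429.6 = 0.298 W.

increases: 0.0580 → 0.298 W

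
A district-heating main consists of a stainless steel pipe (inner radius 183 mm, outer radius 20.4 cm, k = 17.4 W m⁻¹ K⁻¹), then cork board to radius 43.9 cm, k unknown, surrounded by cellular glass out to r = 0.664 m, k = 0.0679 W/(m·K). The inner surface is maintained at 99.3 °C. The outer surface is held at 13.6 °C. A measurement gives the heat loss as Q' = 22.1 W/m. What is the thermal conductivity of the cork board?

k = 0.0420 W/m·K

ΣR = ΔT/Q' = |99.3 − 13.6|/22.1 = 3.878 m·K/W
Known resistances:
  R'_stainless steel = ln(0.204/0.183)/(2πk) = 0.1086/(2π·17.4) = 9.937×10^-4 m·K/W
  R'_cellular glass = ln(0.664/0.439)/(2πk) = 0.4138/(2π·0.0679) = 0.9699 m·K/W
R_cork board = ΣR − ΣR_known = 3.878 − 0.9709 = 2.907 m·K/W
ln(r₂/r₁)/(2πk) = 2.907 ⇒ k = 0.7664/(2π·2.907) = 0.0420 W/m·K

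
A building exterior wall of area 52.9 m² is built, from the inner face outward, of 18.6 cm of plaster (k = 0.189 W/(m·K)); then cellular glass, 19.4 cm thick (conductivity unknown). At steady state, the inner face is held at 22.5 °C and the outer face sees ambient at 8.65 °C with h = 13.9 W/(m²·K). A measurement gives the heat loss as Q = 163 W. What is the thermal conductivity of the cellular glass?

ΣR = ΔT/Q = |22.5 − 8.65|/163 = 0.08497 K/W
Known resistances:
  R_plaster = L/(kA) = 0.186/(0.189·52.9) = 0.01860 K/W
  R_conv,out = 1/(hA) = 1/(13.9·52.9) = 0.001360 K/W
R_cellular glass = ΣR − ΣR_known = 0.08497 − 0.01996 = 0.06501 K/W
L/(kA) = 0.06501 ⇒ k = 0.194/(0.06501·52.9) = 0.0564 W/m·K

k = 0.0564 W/m·K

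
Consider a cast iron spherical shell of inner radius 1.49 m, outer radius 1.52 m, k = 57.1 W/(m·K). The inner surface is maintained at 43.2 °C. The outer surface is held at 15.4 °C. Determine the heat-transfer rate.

Q = 1510 kW

Q = 4πk·ΔT/(1/r₁ − 1/r₂) = 4π × 57.1 × 27.8 / (1/1.49 − 1/1.52) = 1.51×10^6 W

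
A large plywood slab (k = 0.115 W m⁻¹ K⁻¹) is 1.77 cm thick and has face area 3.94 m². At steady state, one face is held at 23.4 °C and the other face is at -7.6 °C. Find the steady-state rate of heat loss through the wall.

Q = kA·ΔT/L = 0.115 × 3.94 × |23.4 °C − -7.6 °C| / 0.0177 = 794 W

Q = 794 W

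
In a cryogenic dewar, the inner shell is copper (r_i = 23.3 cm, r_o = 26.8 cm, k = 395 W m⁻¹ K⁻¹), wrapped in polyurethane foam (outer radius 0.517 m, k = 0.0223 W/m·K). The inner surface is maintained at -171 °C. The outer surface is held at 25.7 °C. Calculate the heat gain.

Q = 30.7 W

Resistance network (inner→outer):
  R_copper = (1/0.233 − 1/0.268)/(4πk) = 0.5605/(4π·395) = 1.129×10^-4 K/W
  R_polyurethane foam = (1/0.268 − 1/0.517)/(4πk) = 1.797/(4π·0.0223) = 6.413 K/W
ΣR = 1.129×10^-4 + 6.413 = 6.413 K/W
Q = ΔT/ΣR = (-171 °C − 25.7 °C)/6.413 = -30.7 W
(Negative Q ⇒ heat flows inward; heat gain = 30.7 W.)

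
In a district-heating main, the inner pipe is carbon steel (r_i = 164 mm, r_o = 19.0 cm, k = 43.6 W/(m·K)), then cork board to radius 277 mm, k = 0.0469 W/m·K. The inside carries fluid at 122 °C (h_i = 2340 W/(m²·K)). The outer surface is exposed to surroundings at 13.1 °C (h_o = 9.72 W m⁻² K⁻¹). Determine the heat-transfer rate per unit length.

Treat each layer as a resistance in series:
  R'_conv,in = 1/(2πr h) = 1/(2π·0.164·2340) = 4.147×10^-4 m·K/W
  R'_carbon steel = ln(0.190/0.164)/(2πk) = 0.1472/(2π·43.6) = 5.372×10^-4 m·K/W
  R'_cork board = ln(0.277/0.190)/(2πk) = 0.3770/(2π·0.0469) = 1.279 m·K/W
  R'_conv,out = 1/(2πr h) = 1/(2π·0.277·9.72) = 0.05911 m·K/W
ΣR = 4.147×10^-4 + 5.372×10^-4 + 1.279 + 0.05911 = 1.339 m·K/W
Q' = ΔT/ΣR = (122 °C − 13.1 °C)/1.339 = 81.3 W/m

Q' = 81.3 W/m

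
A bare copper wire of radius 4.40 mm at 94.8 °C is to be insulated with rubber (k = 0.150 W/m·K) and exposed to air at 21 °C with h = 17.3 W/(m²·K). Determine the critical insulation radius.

r_cr = 0.867 cm

For a cylinder, r_cr = k_ins/h = 0.150/17.3 = 0.00867 m = 0.867 cm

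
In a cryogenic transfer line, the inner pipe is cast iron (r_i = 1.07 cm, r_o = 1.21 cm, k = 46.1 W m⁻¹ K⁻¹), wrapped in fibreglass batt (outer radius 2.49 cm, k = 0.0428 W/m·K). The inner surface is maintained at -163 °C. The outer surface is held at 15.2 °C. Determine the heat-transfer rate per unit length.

Q' = 66.4 W/m

Series thermal resistances, inner to outer:
  R'_cast iron = ln(0.0121/0.0107)/(2πk) = 0.1230/(2π·46.1) = 4.245×10^-4 m·K/W
  R'_fibreglass batt = ln(0.0249/0.0121)/(2πk) = 0.7217/(2π·0.0428) = 2.684 m·K/W
ΣR = 4.245×10^-4 + 2.684 = 2.684 m·K/W
Q' = ΔT/ΣR = (-163 °C − 15.2 °C)/2.684 = -66.4 W/m
(Negative Q' ⇒ heat flows inward; heat gain = 66.4 W/m.)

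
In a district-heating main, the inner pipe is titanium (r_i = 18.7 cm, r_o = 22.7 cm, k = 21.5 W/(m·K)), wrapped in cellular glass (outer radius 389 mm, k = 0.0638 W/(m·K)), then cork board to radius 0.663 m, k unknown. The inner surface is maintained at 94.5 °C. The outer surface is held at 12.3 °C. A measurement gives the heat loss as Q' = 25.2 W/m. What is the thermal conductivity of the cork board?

k = 0.0443 W/m·K

ΣR = ΔT/Q' = |94.5 − 12.3|/25.2 = 3.262 m·K/W
Known resistances:
  R'_titanium = ln(0.227/0.187)/(2πk) = 0.1938/(2π·21.5) = 0.001435 m·K/W
  R'_cellular glass = ln(0.389/0.227)/(2πk) = 0.5386/(2π·0.0638) = 1.344 m·K/W
R_cork board = ΣR − ΣR_known = 3.262 − 1.345 = 1.917 m·K/W
ln(r₂/r₁)/(2πk) = 1.917 ⇒ k = 0.5332/(2π·1.917) = 0.0443 W/m·K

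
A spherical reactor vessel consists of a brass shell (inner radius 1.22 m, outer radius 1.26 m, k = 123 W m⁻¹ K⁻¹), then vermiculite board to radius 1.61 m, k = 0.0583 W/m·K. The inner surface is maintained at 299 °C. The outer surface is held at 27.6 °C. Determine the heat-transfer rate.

Series thermal resistances, inner to outer:
  R_brass = (1/1.22 − 1/1.26)/(4πk) = 0.02602/(4π·123) = 1.684×10^-5 K/W
  R_vermiculite board = (1/1.26 − 1/1.61)/(4πk) = 0.1725/(4π·0.0583) = 0.2355 K/W
ΣR = 1.684×10^-5 + 0.2355 = 0.2355 K/W
Q = ΔT/ΣR = (299 °C − 27.6 °C)/0.2355 = 1150 W

Q = 1150 W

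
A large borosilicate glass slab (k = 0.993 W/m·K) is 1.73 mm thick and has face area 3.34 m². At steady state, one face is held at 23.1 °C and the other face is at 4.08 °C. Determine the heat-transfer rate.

Q = kA·ΔT/L = 0.993 × 3.34 × |23.1 °C − 4.08 °C| / 0.00173 = 36500 W

Q = 36.5 kW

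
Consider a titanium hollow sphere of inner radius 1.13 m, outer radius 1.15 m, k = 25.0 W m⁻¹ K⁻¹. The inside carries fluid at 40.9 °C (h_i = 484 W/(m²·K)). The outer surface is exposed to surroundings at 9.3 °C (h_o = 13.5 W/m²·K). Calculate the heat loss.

Treat each layer as a resistance in series:
  R_conv,in = 1/(4πr²h) = 1/(4π·1.13²·484) = 1.288×10^-4 K/W
  R_titanium = (1/1.13 − 1/1.15)/(4πk) = 0.01539/(4π·25.0) = 4.899×10^-5 K/W
  R_conv,out = 1/(4πr²h) = 1/(4π·1.15²·13.5) = 0.004457 K/W
ΣR = 1.288×10^-4 + 4.899×10^-5 + 0.004457 = 0.004635 K/W
Q = ΔT/ΣR = (40.9 °C − 9.3 °C)/0.004635 = 6820 W

Q = 6.82 kW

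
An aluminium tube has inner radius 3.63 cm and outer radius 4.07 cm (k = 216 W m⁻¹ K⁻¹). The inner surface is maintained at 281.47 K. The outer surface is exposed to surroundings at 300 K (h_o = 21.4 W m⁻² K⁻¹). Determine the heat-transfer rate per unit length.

Q' = 101 W/m

Series thermal resistances, inner to outer:
  R'_aluminium = ln(0.0407/0.0363)/(2πk) = 0.1144/(2π·216) = 8.430×10^-5 m·K/W
  R'_conv,out = 1/(2πr h) = 1/(2π·0.0407·21.4) = 0.1827 m·K/W
ΣR = 8.430×10^-5 + 0.1827 = 0.1828 m·K/W
Q' = ΔT/ΣR = (281.47 K − 300 K)/0.1828 = -101 W/m
(Negative Q' ⇒ heat flows inward; heat gain = 101 W/m.)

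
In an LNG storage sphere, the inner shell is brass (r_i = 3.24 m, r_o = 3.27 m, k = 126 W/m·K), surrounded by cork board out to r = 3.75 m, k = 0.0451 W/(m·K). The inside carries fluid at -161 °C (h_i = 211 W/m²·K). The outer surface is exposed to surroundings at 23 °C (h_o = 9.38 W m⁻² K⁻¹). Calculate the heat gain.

Resistance network (inner→outer):
  R_conv,in = 1/(4πr²h) = 1/(4π·3.24²·211) = 3.593×10^-5 K/W
  R_brass = (1/3.24 − 1/3.27)/(4πk) = 0.002832/(4π·126) = 1.788×10^-6 K/W
  R_cork board = (1/3.27 − 1/3.75)/(4πk) = 0.03914/(4π·0.0451) = 0.06907 K/W
  R_conv,out = 1/(4πr²h) = 1/(4π·3.75²·9.38) = 6.033×10^-4 K/W
ΣR = 3.593×10^-5 + 1.788×10^-6 + 0.06907 + 6.033×10^-4 = 0.06971 K/W
Q = ΔT/ΣR = (-161 °C − 23 °C)/0.06971 = -2640 W
(Negative Q ⇒ heat flows inward; heat gain = 2640 W.)

Q = 2.64 kW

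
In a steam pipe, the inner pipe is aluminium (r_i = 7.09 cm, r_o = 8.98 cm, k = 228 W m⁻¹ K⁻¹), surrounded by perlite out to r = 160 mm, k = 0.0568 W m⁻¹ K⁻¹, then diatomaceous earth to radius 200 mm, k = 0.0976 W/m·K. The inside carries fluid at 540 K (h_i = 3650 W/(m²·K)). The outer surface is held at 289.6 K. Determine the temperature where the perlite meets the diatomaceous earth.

T = 335.5 K

Treat each layer as a resistance in series:
  R'_conv,in = 1/(2πr h) = 1/(2π·0.0709·3650) = 6.150×10^-4 m·K/W
  R'_aluminium = ln(0.0898/0.0709)/(2πk) = 0.2363/(2π·228) = 1.650×10^-4 m·K/W
  R'_perlite = ln(0.160/0.0898)/(2πk) = 0.5776/(2π·0.0568) = 1.618 m·K/W
  R'_diatomaceous earth = ln(0.200/0.160)/(2πk) = 0.2231/(2π·0.0976) = 0.3639 m·K/W
ΣR = 6.150×10^-4 + 1.650×10^-4 + 1.618 + 0.3639 = 1.983 m·K/W
Q' = ΔT/ΣR = (540 K − 289.6 K)/1.983 = 126.3 W/m
From the inner boundary to the perlite/diatomaceous earth interface, ΣR_partial = 1.619 m·K/W.
T_interface = T_in − Q'·ΣR_partial = 540 K − (126.3)(1.619) = 335.5 K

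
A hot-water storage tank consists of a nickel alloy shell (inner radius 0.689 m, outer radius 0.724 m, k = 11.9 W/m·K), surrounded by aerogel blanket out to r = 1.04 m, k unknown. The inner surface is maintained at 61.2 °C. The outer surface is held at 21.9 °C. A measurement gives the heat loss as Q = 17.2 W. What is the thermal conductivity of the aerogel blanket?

ΣR = ΔT/Q = |61.2 − 21.9|/17.2 = 2.285 K/W
Known resistances:
  R_nickel alloy = (1/0.689 − 1/0.724)/(4πk) = 0.07016/(4π·11.9) = 4.692×10^-4 K/W
R_aerogel blanket = ΣR − ΣR_known = 2.285 − 4.692×10^-4 = 2.285 K/W
(1/r₁−1/r₂)/(4πk) = 2.285 ⇒ k = 0.4197/(4π·2.285) = 0.0146 W/m·K

k = 0.0146 W/m·K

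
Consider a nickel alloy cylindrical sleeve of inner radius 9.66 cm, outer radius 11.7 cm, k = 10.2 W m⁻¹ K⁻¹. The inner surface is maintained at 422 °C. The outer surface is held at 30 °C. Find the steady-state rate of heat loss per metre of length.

Q' = 1.31×10^5 W/m

Q' = 2πk·ΔT/ln(r₂/r₁) = 2π × 10.2 × 392 / ln(0.117/0.0966) = 1.31×10^5 W/m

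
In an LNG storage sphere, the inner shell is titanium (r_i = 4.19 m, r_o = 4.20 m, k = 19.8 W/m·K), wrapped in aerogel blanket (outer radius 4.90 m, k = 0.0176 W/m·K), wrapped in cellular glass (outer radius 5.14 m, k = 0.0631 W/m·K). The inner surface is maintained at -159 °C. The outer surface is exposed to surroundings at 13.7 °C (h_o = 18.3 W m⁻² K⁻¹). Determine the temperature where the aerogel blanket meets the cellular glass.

T = 1.0 °C

Treat each layer as a resistance in series:
  R_titanium = (1/4.19 − 1/4.20)/(4πk) = 5.682×10^-4/(4π·19.8) = 2.284×10^-6 K/W
  R_aerogel blanket = (1/4.20 − 1/4.90)/(4πk) = 0.03401/(4π·0.0176) = 0.1538 K/W
  R_cellular glass = (1/4.90 − 1/5.14)/(4πk) = 0.009529/(4π·0.0631) = 0.01202 K/W
  R_conv,out = 1/(4πr²h) = 1/(4π·5.14²·18.3) = 1.646×10^-4 K/W
ΣR = 2.284×10^-6 + 0.1538 + 0.01202 + 1.646×10^-4 = 0.1660 K/W
Q = ΔT/ΣR = (-159 °C − 13.7 °C)/0.1660 = -1040 W
From the inner boundary to the aerogel blanket/cellular glass interface, ΣR_partial = 0.1538 K/W.
T_interface = T_in − Q·ΣR_partial = -159 °C − (-1040)(0.1538) = 1.0 °C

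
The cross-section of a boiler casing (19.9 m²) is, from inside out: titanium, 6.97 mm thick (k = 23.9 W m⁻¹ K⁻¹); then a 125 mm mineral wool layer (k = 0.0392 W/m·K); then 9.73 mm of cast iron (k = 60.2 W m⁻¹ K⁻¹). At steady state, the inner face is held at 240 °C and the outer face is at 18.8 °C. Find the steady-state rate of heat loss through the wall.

Q = 1380 W

Treat each layer as a resistance in series:
  R_titanium = L/(kA) = 0.00697/(23.9·19.9) = 1.465×10^-5 K/W
  R_mineral wool = L/(kA) = 0.125/(0.0392·19.9) = 0.1602 K/W
  R_cast iron = L/(kA) = 0.00973/(60.2·19.9) = 8.122×10^-6 K/W
ΣR = 1.465×10^-5 + 0.1602 + 8.122×10^-6 = 0.1602 K/W
Q = ΔT/ΣR = (240 °C − 18.8 °C)/0.1602 = 1380 W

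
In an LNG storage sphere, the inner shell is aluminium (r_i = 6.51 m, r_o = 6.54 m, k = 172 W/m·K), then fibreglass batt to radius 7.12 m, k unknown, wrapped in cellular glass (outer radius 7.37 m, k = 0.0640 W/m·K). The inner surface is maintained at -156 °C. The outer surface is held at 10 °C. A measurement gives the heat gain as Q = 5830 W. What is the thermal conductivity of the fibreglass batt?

ΣR = ΔT/Q = |-156 − 10|/5830 = 0.02847 K/W
Known resistances:
  R_aluminium = (1/6.51 − 1/6.54)/(4πk) = 7.046×10^-4/(4π·172) = 3.260×10^-7 K/W
  R_cellular glass = (1/7.12 − 1/7.37)/(4πk) = 0.004764/(4π·0.0640) = 0.005924 K/W
R_fibreglass batt = ΣR − ΣR_known = 0.02847 − 0.005924 = 0.02255 K/W
(1/r₁−1/r₂)/(4πk) = 0.02255 ⇒ k = 0.01246/(4π·0.02255) = 0.0440 W/m·K

k = 0.0440 W/m·K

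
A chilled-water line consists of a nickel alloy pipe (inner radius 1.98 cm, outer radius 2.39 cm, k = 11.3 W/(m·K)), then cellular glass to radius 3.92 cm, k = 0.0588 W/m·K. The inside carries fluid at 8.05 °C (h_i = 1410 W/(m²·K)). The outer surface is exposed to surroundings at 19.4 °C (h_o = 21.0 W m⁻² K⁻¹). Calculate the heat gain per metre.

Resistance network (inner→outer):
  R'_conv,in = 1/(2πr h) = 1/(2π·0.0198·1410) = 0.005701 m·K/W
  R'_nickel alloy = ln(0.0239/0.0198)/(2πk) = 0.1882/(2π·11.3) = 0.002651 m·K/W
  R'_cellular glass = ln(0.0392/0.0239)/(2πk) = 0.4948/(2π·0.0588) = 1.339 m·K/W
  R'_conv,out = 1/(2πr h) = 1/(2π·0.0392·21.0) = 0.1933 m·K/W
ΣR = 0.005701 + 0.002651 + 1.339 + 0.1933 = 1.541 m·K/W
Q' = ΔT/ΣR = (8.05 °C − 19.4 °C)/1.541 = -7.37 W/m
(Negative Q' ⇒ heat flows inward; heat gain = 7.37 W/m.)

Q' = 7.37 W/m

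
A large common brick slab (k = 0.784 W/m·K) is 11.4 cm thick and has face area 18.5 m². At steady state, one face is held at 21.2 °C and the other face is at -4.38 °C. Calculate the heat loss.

Q = 3250 W

Q = kA·ΔT/L = 0.784 × 18.5 × |21.2 °C − -4.38 °C| / 0.114 = 3250 W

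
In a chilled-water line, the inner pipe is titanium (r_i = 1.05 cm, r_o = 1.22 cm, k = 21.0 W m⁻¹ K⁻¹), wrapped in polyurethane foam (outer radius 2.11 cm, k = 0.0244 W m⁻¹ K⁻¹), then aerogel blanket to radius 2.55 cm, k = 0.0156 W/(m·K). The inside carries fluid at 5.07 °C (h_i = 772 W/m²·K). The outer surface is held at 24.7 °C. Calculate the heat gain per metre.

Resistance network (inner→outer):
  R'_conv,in = 1/(2πr h) = 1/(2π·0.0105·772) = 0.01963 m·K/W
  R'_titanium = ln(0.0122/0.0105)/(2πk) = 0.1501/(2π·21.0) = 0.001137 m·K/W
  R'_polyurethane foam = ln(0.0211/0.0122)/(2πk) = 0.5478/(2π·0.0244) = 3.573 m·K/W
  R'_aerogel blanket = ln(0.0255/0.0211)/(2πk) = 0.1894/(2π·0.0156) = 1.932 m·K/W
ΣR = 0.01963 + 0.001137 + 3.573 + 1.932 = 5.526 m·K/W
Q' = ΔT/ΣR = (5.07 °C − 24.7 °C)/5.526 = -3.55 W/m
(Negative Q' ⇒ heat flows inward; heat gain = 3.55 W/m.)

Q' = 3.55 W/m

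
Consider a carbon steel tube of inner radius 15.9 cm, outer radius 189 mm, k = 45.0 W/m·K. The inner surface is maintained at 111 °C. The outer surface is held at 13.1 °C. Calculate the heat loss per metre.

Q' = 1.60×10^5 W/m

Q' = 2πk·ΔT/ln(r₂/r₁) = 2π × 45.0 × 97.9 / ln(0.189/0.159) = 1.60×10^5 W/m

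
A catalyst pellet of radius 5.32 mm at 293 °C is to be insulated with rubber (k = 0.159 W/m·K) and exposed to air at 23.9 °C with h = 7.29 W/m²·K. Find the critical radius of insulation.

For a sphere, r_cr = 2k_ins/h = 2·0.159/7.29 = 0.0436 m = 4.36 cm

r_cr = 4.36 cm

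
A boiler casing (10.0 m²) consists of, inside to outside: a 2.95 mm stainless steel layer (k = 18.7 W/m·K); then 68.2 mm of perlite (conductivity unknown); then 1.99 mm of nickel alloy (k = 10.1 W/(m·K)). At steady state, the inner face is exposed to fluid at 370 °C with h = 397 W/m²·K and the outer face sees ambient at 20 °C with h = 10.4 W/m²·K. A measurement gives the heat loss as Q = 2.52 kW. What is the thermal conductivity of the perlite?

k = 0.0529 W/m·K

ΣR = ΔT/Q = |370 − 20|/2520 = 0.1389 K/W
Known resistances:
  R_conv,in = 1/(hA) = 1/(397·10.0) = 2.519×10^-4 K/W
  R_stainless steel = L/(kA) = 0.00295/(18.7·10.0) = 1.578×10^-5 K/W
  R_nickel alloy = L/(kA) = 0.00199/(10.1·10.0) = 1.970×10^-5 K/W
  R_conv,out = 1/(hA) = 1/(10.4·10.0) = 0.009615 K/W
R_perlite = ΣR − ΣR_known = 0.1389 − 0.009902 = 0.1290 K/W
L/(kA) = 0.1290 ⇒ k = 0.0682/(0.1290·10.0) = 0.0529 W/m·K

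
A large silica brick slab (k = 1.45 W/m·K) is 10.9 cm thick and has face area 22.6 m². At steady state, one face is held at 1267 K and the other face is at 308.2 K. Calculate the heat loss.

Q = 2.88×10^5 W

Q = kA·ΔT/L = 1.45 × 22.6 × |1267 K − 308.2 K| / 0.109 = 2.88×10^5 W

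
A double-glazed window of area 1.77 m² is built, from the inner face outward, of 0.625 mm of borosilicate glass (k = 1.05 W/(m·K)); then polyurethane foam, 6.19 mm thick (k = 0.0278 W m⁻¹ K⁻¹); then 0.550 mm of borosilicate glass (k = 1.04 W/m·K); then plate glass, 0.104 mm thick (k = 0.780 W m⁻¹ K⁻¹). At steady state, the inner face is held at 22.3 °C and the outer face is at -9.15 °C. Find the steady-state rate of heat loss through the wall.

Resistance network (inner→outer):
  R_borosilicate glass = L/(kA) = 6.25×10^-4/(1.05·1.77) = 3.363×10^-4 K/W
  R_polyurethane foam = L/(kA) = 0.00619/(0.0278·1.77) = 0.1258 K/W
  R_borosilicate glass = L/(kA) = 5.50×10^-4/(1.04·1.77) = 2.988×10^-4 K/W
  R_plate glass = L/(kA) = 1.04×10^-4/(0.780·1.77) = 7.533×10^-5 K/W
ΣR = 3.363×10^-4 + 0.1258 + 2.988×10^-4 + 7.533×10^-5 = 0.1265 K/W
Q = ΔT/ΣR = (22.3 °C − -9.15 °C)/0.1265 = 249 W

Q = 249 W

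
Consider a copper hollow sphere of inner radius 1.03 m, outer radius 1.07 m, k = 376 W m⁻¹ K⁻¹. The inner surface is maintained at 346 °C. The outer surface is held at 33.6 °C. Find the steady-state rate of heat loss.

Q = 4πk·ΔT/(1/r₁ − 1/r₂) = 4π × 376 × 312.4 / (1/1.03 − 1/1.07) = 4.07×10^7 W

Q = 40700 kW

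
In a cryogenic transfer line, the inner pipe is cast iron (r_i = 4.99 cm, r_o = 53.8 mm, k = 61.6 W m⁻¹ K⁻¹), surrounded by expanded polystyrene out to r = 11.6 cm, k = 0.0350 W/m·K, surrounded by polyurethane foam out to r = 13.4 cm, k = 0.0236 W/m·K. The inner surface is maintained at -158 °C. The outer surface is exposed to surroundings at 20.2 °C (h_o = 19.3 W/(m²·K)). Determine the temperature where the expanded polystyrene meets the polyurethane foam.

T = -20.5 °C

Treat each layer as a resistance in series:
  R'_cast iron = ln(0.0538/0.0499)/(2πk) = 0.07525/(2π·61.6) = 1.944×10^-4 m·K/W
  R'_expanded polystyrene = ln(0.116/0.0538)/(2πk) = 0.7683/(2π·0.0350) = 3.494 m·K/W
  R'_polyurethane foam = ln(0.134/0.116)/(2πk) = 0.1442/(2π·0.0236) = 0.9728 m·K/W
  R'_conv,out = 1/(2πr h) = 1/(2π·0.134·19.3) = 0.06154 m·K/W
ΣR = 1.944×10^-4 + 3.494 + 0.9728 + 0.06154 = 4.529 m·K/W
Q' = ΔT/ΣR = (-158 °C − 20.2 °C)/4.529 = -39.35 W/m
From the inner boundary to the expanded polystyrene/polyurethane foam interface, ΣR_partial = 3.494 m·K/W.
T_interface = T_in − Q'·ΣR_partial = -158 °C − (-39.35)(3.494) = -20.5 °C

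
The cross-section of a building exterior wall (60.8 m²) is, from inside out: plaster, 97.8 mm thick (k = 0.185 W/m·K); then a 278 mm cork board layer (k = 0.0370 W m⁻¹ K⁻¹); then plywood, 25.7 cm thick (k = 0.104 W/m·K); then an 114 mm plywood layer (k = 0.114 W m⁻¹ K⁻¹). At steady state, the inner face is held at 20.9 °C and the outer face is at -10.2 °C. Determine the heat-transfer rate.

Treat each layer as a resistance in series:
  R_plaster = L/(kA) = 0.0978/(0.185·60.8) = 0.008695 K/W
  R_cork board = L/(kA) = 0.278/(0.0370·60.8) = 0.1236 K/W
  R_plywood = L/(kA) = 0.257/(0.104·60.8) = 0.04064 K/W
  R_plywood = L/(kA) = 0.114/(0.114·60.8) = 0.01645 K/W
ΣR = 0.008695 + 0.1236 + 0.04064 + 0.01645 = 0.1894 K/W
Q = ΔT/ΣR = (20.9 °C − -10.2 °C)/0.1894 = 164 W

Q = 164 W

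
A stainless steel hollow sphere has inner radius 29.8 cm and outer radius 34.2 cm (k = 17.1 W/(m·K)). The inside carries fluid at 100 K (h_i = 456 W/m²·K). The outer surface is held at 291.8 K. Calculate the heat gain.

Treat each layer as a resistance in series:
  R_conv,in = 1/(4πr²h) = 1/(4π·0.298²·456) = 0.001965 K/W
  R_stainless steel = (1/0.298 − 1/0.342)/(4πk) = 0.4317/(4π·17.1) = 0.002009 K/W
ΣR = 0.001965 + 0.002009 = 0.003974 K/W
Q = ΔT/ΣR = (100 K − 291.8 K)/0.003974 = -48300 W
(Negative Q ⇒ heat flows inward; heat gain = 48300 W.)

Q = 48.3 kW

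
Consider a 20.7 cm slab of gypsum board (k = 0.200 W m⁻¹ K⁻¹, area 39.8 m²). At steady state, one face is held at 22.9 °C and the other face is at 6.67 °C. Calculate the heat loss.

Q = 624 W

Q = kA·ΔT/L = 0.200 × 39.8 × |22.9 °C − 6.67 °C| / 0.207 = 624 W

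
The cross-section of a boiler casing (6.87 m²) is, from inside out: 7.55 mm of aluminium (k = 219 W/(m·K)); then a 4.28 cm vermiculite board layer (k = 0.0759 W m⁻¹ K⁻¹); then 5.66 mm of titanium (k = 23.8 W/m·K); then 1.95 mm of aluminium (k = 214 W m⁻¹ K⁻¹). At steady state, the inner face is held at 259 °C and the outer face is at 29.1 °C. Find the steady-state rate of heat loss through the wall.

Q = 2.80 kW

Series thermal resistances, inner to outer:
  R_aluminium = L/(kA) = 0.00755/(219·6.87) = 5.018×10^-6 K/W
  R_vermiculite board = L/(kA) = 0.0428/(0.0759·6.87) = 0.08208 K/W
  R_titanium = L/(kA) = 0.00566/(23.8·6.87) = 3.462×10^-5 K/W
  R_aluminium = L/(kA) = 0.00195/(214·6.87) = 1.326×10^-6 K/W
ΣR = 5.018×10^-6 + 0.08208 + 3.462×10^-5 + 1.326×10^-6 = 0.08212 K/W
Q = ΔT/ΣR = (259 °C − 29.1 °C)/0.08212 = 2800 W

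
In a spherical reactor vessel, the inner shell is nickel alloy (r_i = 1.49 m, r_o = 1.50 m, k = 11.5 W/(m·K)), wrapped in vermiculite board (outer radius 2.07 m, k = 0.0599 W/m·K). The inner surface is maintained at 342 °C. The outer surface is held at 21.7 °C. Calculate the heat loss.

Q = 1310 W

Treat each layer as a resistance in series:
  R_nickel alloy = (1/1.49 − 1/1.50)/(4πk) = 0.004474/(4π·11.5) = 3.096×10^-5 K/W
  R_vermiculite board = (1/1.50 − 1/2.07)/(4πk) = 0.1836/(4π·0.0599) = 0.2439 K/W
ΣR = 3.096×10^-5 + 0.2439 = 0.2439 K/W
Q = ΔT/ΣR = (342 °C − 21.7 °C)/0.2439 = 1310 W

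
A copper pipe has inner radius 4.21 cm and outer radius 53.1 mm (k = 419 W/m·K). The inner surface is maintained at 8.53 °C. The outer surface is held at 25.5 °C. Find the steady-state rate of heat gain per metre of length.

Q' = 2πk·ΔT/ln(r₂/r₁) = 2π × 419 × 16.97 / ln(0.0531/0.0421) = 1.92×10^5 W/m

Q' = 1.92×10^5 W/m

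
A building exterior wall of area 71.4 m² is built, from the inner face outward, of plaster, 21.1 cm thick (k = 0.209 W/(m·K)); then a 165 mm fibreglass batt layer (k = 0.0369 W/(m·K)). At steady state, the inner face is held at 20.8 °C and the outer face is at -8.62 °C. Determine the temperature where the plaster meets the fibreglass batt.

Treat each layer as a resistance in series:
  R_plaster = L/(kA) = 0.211/(0.209·71.4) = 0.01414 K/W
  R_fibreglass batt = L/(kA) = 0.165/(0.0369·71.4) = 0.06263 K/W
ΣR = 0.01414 + 0.06263 = 0.07677 K/W
Q = ΔT/ΣR = (20.8 °C − -8.62 °C)/0.07677 = 383.2 W
From the inner boundary to the plaster/fibreglass batt interface, ΣR_partial = 0.01414 K/W.
T_interface = T_in − Q·ΣR_partial = 20.8 °C − (383.2)(0.01414) = 15.4 °C

T = 15.4 °C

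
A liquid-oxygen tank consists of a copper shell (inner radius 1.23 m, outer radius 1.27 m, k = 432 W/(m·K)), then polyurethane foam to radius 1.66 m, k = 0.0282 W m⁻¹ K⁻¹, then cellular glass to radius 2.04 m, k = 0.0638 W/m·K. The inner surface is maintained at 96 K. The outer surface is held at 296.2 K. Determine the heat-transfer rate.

Series thermal resistances, inner to outer:
  R_copper = (1/1.23 − 1/1.27)/(4πk) = 0.02561/(4π·432) = 4.717×10^-6 K/W
  R_polyurethane foam = (1/1.27 − 1/1.66)/(4πk) = 0.1850/(4π·0.0282) = 0.5220 K/W
  R_cellular glass = (1/1.66 − 1/2.04)/(4πk) = 0.1122/(4π·0.0638) = 0.1400 K/W
ΣR = 4.717×10^-6 + 0.5220 + 0.1400 = 0.6620 K/W
Q = ΔT/ΣR = (96 K − 296.2 K)/0.6620 = -302 W
(Negative Q ⇒ heat flows inward; heat gain = 302 W.)

Q = 302 W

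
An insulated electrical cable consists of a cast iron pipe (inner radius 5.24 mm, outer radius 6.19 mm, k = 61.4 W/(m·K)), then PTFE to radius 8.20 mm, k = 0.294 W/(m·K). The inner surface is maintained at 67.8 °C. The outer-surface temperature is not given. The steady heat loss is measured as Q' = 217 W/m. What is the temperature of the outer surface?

T_out = 34.7 °C

Sum the resistances:
  R'_cast iron = ln(0.00619/0.00524)/(2πk) = 0.1666/(2π·61.4) = 4.319×10^-4 m·K/W
  R'_PTFE = ln(0.00820/0.00619)/(2πk) = 0.2812/(2π·0.294) = 0.1522 m·K/W
ΣR = 0.1527 m·K/W
ΔT = Q'·ΣR = 217 × 0.1527 = 33.14 K
Heat flows outward, so T_out = T_in − ΔT = 67.8 − 33.14 = 34.7 °C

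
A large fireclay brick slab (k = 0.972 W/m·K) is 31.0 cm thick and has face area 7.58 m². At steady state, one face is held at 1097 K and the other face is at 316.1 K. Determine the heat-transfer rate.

Q = 18600 W

Q = kA·ΔT/L = 0.972 × 7.58 × |1097 K − 316.1 K| / 0.310 = 18600 W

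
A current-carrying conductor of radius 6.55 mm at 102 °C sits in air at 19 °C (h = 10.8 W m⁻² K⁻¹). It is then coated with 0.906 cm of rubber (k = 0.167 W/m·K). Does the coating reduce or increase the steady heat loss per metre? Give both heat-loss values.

increases: 36.9 → 46.8 W/m

Critical radius for a cylinder: r_cr = k/h = 0.0155 m = 1.55 cm.
Outer radius after coating: r₂ = 0.00655 + 0.00906 = 0.01561 m.
r₁ < r_cr < r₂: heat loss rises to a maximum at r_cr then falls. Whether the coating helps depends on whether Q(r₂) has dropped back below Q(r₁).
Bare: R = 1/(2πr₁h) = 2.250 m·K/W; Q = 83/2.250 = 36.9 W/m.
Coated: R = R_cond + R_conv = 1.772 m·K/W; Q = 83/1.772 = 46.8 W/m.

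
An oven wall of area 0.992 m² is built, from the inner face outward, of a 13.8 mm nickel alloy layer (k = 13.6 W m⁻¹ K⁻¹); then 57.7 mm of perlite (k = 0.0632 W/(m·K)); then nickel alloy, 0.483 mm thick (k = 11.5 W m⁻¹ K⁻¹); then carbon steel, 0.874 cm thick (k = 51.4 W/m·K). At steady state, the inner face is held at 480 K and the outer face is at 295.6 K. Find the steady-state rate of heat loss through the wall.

Series thermal resistances, inner to outer:
  R_nickel alloy = L/(kA) = 0.0138/(13.6·0.992) = 0.001023 K/W
  R_perlite = L/(kA) = 0.0577/(0.0632·0.992) = 0.9203 K/W
  R_nickel alloy = L/(kA) = 4.83×10^-4/(11.5·0.992) = 4.234×10^-5 K/W
  R_carbon steel = L/(kA) = 0.00874/(51.4·0.992) = 1.714×10^-4 K/W
ΣR = 0.001023 + 0.9203 + 4.234×10^-5 + 1.714×10^-4 = 0.9215 K/W
Q = ΔT/ΣR = (480 K − 295.6 K)/0.9215 = 200 W

Q = 200 W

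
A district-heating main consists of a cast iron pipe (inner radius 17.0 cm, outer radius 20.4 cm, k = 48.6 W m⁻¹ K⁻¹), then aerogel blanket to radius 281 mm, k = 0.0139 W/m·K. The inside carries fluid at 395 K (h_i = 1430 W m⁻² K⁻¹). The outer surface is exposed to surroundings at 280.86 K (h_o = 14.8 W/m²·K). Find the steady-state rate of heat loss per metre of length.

Treat each layer as a resistance in series:
  R'_conv,in = 1/(2πr h) = 1/(2π·0.170·1430) = 6.547×10^-4 m·K/W
  R'_cast iron = ln(0.204/0.170)/(2πk) = 0.1823/(2π·48.6) = 5.971×10^-4 m·K/W
  R'_aerogel blanket = ln(0.281/0.204)/(2πk) = 0.3202/(2π·0.0139) = 3.667 m·K/W
  R'_conv,out = 1/(2πr h) = 1/(2π·0.281·14.8) = 0.03827 m·K/W
ΣR = 6.547×10^-4 + 5.971×10^-4 + 3.667 + 0.03827 = 3.707 m·K/W
Q' = ΔT/ΣR = (395 K − 280.86 K)/3.707 = 30.8 W/m

Q' = 30.8 W/m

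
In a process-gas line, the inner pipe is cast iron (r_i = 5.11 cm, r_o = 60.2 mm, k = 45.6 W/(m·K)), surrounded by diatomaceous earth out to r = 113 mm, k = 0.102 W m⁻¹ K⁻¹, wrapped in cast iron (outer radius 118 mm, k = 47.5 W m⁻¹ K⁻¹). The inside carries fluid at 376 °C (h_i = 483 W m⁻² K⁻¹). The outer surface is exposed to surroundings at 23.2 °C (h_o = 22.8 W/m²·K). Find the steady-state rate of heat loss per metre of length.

Series thermal resistances, inner to outer:
  R'_conv,in = 1/(2πr h) = 1/(2π·0.0511·483) = 0.006448 m·K/W
  R'_cast iron = ln(0.0602/0.0511)/(2πk) = 0.1639/(2π·45.6) = 5.720×10^-4 m·K/W
  R'_diatomaceous earth = ln(0.113/0.0602)/(2πk) = 0.6297/(2π·0.102) = 0.9826 m·K/W
  R'_cast iron = ln(0.118/0.113)/(2πk) = 0.04330/(2π·47.5) = 1.451×10^-4 m·K/W
  R'_conv,out = 1/(2πr h) = 1/(2π·0.118·22.8) = 0.05916 m·K/W
ΣR = 0.006448 + 5.720×10^-4 + 0.9826 + 1.451×10^-4 + 0.05916 = 1.049 m·K/W
Q' = ΔT/ΣR = (376 °C − 23.2 °C)/1.049 = 336 W/m

Q' = 336 W/m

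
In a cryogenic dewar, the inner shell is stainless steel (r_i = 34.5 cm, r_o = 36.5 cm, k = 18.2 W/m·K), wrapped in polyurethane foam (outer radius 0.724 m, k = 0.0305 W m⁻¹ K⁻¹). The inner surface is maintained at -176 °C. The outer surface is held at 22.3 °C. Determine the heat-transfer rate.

Series thermal resistances, inner to outer:
  R_stainless steel = (1/0.345 − 1/0.365)/(4πk) = 0.1588/(4π·18.2) = 6.944×10^-4 K/W
  R_polyurethane foam = (1/0.365 − 1/0.724)/(4πk) = 1.359/(4π·0.0305) = 3.544 K/W
ΣR = 6.944×10^-4 + 3.544 = 3.545 K/W
Q = ΔT/ΣR = (-176 °C − 22.3 °C)/3.545 = -55.9 W
(Negative Q ⇒ heat flows inward; heat gain = 55.9 W.)

Q = 55.9 W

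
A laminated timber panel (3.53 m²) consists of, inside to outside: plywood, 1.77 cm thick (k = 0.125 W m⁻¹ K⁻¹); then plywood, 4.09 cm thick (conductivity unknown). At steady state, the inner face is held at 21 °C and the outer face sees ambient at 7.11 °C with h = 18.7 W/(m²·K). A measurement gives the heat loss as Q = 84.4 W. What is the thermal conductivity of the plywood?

k = 0.106 W/m·K

ΣR = ΔT/Q = |21 − 7.11|/84.4 = 0.1646 K/W
Known resistances:
  R_plywood = L/(kA) = 0.0177/(0.125·3.53) = 0.04011 K/W
  R_conv,out = 1/(hA) = 1/(18.7·3.53) = 0.01515 K/W
R_plywood = ΣR − ΣR_known = 0.1646 − 0.05526 = 0.1093 K/W
L/(kA) = 0.1093 ⇒ k = 0.0409/(0.1093·3.53) = 0.106 W/m·K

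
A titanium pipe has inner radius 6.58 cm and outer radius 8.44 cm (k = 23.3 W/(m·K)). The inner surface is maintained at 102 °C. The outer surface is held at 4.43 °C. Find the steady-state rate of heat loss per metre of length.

Q' = 2πk·ΔT/ln(r₂/r₁) = 2π × 23.3 × 97.57 / ln(0.0844/0.0658) = 57400 W/m

Q' = 57.4 kW/m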